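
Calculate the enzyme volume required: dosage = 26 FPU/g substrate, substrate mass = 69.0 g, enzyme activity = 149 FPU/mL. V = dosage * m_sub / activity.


V = dosage * m_sub / activity
V = 26 * 69.0 / 149
V = 12.0403 mL

12.0403 mL


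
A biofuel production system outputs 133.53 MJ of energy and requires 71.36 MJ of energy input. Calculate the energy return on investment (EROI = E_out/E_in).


EROI = E_out / E_in
= 133.53 / 71.36
= 1.8712

1.8712


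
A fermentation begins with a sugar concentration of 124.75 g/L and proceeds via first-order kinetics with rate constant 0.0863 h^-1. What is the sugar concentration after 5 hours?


S = S0 * exp(-k * t)
S = 124.75 * exp(-0.0863 * 5)
S = 81.0294 g/L

81.0294 g/L


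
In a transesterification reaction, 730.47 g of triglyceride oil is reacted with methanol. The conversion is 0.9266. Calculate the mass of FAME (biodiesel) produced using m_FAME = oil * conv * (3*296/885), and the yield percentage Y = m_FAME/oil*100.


m_FAME = oil * conv * (3 * 296 / 885) = oil * conv * (888/885)
= 730.47 * 0.9266 * 888 / 885
= 679.1479 g
Y = m_FAME / oil * 100 = conv * (888/885) * 100
= 0.9266 * 888 / 885 * 100
= 92.97%

679.1479 g FAME; Y = 92.97%


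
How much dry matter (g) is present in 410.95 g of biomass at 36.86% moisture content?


Wd = Ww * (1 - MC/100)
= 410.95 * (1 - 36.86/100)
= 259.4738 g

259.4738 g


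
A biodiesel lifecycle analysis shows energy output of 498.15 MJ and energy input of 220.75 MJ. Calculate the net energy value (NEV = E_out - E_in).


NEV = E_out - E_in
= 498.15 - 220.75
= 277.4000 MJ

277.4000 MJ


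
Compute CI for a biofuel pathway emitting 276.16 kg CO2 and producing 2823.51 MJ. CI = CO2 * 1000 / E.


CI = CO2 * 1000 / E
= 276.16 * 1000 / 2823.51
= 97.8073 g CO2/MJ

97.8073 g CO2/MJ


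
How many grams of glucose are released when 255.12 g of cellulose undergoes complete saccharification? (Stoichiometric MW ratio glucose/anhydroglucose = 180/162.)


glucose = cellulose * 180/162
= 255.12 * 180/162
= 283.4667 g

283.4667 g


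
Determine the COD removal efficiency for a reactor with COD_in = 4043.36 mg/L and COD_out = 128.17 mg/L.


eta = (COD_in - COD_out) / COD_in * 100
= (4043.36 - 128.17) / 4043.36 * 100
= 96.8301%

96.8301%


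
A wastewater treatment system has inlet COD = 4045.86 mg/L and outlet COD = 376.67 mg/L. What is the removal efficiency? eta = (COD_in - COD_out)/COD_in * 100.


eta = (COD_in - COD_out) / COD_in * 100
= (4045.86 - 376.67) / 4045.86 * 100
= 90.6900%

90.6900%


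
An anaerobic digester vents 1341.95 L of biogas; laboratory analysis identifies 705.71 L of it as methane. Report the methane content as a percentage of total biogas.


CH4% = V_CH4 / V_total * 100
= 705.71 / 1341.95 * 100
= 52.5884%

52.5884%


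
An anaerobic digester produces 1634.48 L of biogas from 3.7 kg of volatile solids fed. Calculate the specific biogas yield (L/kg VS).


Y = V / VS
= 1634.48 / 3.7
= 441.7514 L/kg VS

441.7514 L/kg VS


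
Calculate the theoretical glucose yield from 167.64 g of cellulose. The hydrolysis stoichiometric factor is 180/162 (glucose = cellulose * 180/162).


glucose = cellulose * 180/162
= 167.64 * 180/162
= 186.2667 g

186.2667 g


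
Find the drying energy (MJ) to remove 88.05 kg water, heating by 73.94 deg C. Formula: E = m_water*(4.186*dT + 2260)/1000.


E = m_water * (4.186 * dT + 2260) / 1000
= 88.05 * (4.186 * 73.94 + 2260) / 1000
= 226.2456 MJ

226.2456 MJ


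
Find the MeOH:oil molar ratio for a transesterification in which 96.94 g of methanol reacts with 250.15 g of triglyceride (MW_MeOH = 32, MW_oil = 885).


Molar ratio = n_MeOH / n_oil = (MeOH/32) / (oil/885) = (MeOH * 885) / (32 * oil)
= (96.94 * 885) / (32 * 250.15)
= 10.7176

10.7176


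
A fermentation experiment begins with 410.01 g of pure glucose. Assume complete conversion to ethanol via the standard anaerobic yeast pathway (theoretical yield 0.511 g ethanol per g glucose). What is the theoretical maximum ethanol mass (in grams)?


Theoretical ethanol yield: m_EtOH = 0.511 * m_glucose
m_EtOH = 0.511 * 410.01 = 209.5151 g

209.5151 g


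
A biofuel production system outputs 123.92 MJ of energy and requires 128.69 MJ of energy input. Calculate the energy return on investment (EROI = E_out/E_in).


EROI = E_out / E_in
= 123.92 / 128.69
= 0.9629

0.9629


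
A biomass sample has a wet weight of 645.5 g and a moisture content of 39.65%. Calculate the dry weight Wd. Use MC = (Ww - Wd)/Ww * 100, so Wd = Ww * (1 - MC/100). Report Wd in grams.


Wd = Ww * (1 - MC/100)
= 645.5 * (1 - 39.65/100)
= 389.5593 g

389.5593 g


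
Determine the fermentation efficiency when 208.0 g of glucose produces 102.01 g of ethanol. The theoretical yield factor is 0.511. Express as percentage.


Fermentation efficiency = (actual / (0.511 * glucose)) * 100
= (102.01 / (0.511 * 208.0)) * 100
= 95.9751%

95.9751%


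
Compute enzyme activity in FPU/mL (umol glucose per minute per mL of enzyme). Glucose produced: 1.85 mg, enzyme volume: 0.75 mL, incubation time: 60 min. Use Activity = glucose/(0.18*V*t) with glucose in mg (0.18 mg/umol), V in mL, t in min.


Activity = glucose_mg / (0.18 mg/umol * V_mL * t_min)
= 1.85 / (0.18 * 0.75 * 60)
= 0.2284 FPU/mL

0.2284 FPU/mL


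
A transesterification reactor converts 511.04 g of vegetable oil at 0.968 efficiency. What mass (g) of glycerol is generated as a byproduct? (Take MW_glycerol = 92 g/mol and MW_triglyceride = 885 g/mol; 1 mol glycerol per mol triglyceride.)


glycerol = oil * conv * (92/885)
= 511.04 * 0.968 * 92 / 885
= 51.4251 g

51.4251 g


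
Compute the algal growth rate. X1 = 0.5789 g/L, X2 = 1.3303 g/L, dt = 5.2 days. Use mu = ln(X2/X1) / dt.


mu = ln(X2/X1) / dt
= ln(1.3303/0.5789) / 5.2
= 0.1600 per day

0.1600 per day


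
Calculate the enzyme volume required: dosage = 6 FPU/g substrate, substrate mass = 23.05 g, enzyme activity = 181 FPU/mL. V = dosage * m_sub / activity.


V = dosage * m_sub / activity
V = 6 * 23.05 / 181
V = 0.7641 mL

0.7641 mL


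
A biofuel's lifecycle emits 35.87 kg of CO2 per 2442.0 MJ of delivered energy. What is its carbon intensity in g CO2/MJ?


CI = CO2 * 1000 / E
= 35.87 * 1000 / 2442.0
= 14.6888 g CO2/MJ

14.6888 g CO2/MJ


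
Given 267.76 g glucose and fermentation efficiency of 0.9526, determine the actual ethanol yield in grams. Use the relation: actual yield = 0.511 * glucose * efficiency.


Actual ethanol: m = 0.511 * 267.76 * 0.9526
m = 130.3398 g

130.3398 g


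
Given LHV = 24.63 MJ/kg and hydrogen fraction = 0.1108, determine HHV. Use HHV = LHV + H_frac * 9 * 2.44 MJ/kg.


HHV = LHV + H_frac * 9 * 2.44
= 24.63 + 0.1108 * 9 * 2.44
= 27.0632 MJ/kg

27.0632 MJ/kg


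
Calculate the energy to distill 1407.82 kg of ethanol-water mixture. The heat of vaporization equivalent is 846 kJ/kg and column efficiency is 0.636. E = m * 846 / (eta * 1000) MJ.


E = m * 846 / (eta * 1000)
= 1407.82 * 846 / (0.636 * 1000)
= 1872.6662 MJ

1872.6662 MJ


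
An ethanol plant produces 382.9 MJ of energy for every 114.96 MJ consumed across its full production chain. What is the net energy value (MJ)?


NEV = E_out - E_in
= 382.9 - 114.96
= 267.9400 MJ

267.9400 MJ


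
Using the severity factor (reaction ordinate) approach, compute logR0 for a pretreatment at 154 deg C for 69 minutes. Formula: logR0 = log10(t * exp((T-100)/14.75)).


logR0 = log10(t * exp((T - 100) / 14.75))
= log10(69 * exp((154 - 100) / 14.75))
= 3.4288

3.4288


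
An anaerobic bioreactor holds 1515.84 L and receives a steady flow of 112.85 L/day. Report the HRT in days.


HRT = V / Q
= 1515.84 / 112.85
= 13.4323 days

13.4323 days


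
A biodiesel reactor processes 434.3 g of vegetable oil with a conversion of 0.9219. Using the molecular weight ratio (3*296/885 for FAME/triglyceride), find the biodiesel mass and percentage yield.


m_FAME = oil * conv * (3 * 296 / 885) = oil * conv * (888/885)
= 434.3 * 0.9219 * 888 / 885
= 401.7384 g
Y = m_FAME / oil * 100 = conv * (888/885) * 100
= 0.9219 * 888 / 885 * 100
= 92.50%

401.7384 g FAME; Y = 92.50%


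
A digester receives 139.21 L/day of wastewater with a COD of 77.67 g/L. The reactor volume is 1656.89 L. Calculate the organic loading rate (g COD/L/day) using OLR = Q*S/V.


OLR = Q * S / V
= 139.21 * 77.67 / 1656.89
= 6.5257 g/L/day

6.5257 g/L/day


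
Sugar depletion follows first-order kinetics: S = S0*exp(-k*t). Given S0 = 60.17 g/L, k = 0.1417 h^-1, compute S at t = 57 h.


S = S0 * exp(-k * t)
S = 60.17 * exp(-0.1417 * 57)
S = 0.0187 g/L

0.0187 g/L


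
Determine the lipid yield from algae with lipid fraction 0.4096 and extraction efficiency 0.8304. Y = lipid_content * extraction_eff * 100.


Y = lipid_content * extraction_eff * 100
= 0.4096 * 0.8304 * 100
= 34.0132%

34.0132%


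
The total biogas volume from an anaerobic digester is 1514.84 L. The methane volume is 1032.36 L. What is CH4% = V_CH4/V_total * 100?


CH4% = V_CH4 / V_total * 100
= 1032.36 / 1514.84 * 100
= 68.1498%

68.1498%


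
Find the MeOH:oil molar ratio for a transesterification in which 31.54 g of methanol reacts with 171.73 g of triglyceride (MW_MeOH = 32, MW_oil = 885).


Molar ratio = n_MeOH / n_oil = (MeOH/32) / (oil/885) = (MeOH * 885) / (32 * oil)
= (31.54 * 885) / (32 * 171.73)
= 5.0794

5.0794


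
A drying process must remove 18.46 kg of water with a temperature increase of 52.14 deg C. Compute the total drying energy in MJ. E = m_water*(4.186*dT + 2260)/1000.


E = m_water * (4.186 * dT + 2260) / 1000
= 18.46 * (4.186 * 52.14 + 2260) / 1000
= 45.7486 MJ

45.7486 MJ


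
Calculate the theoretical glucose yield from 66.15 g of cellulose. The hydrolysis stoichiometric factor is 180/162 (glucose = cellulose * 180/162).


glucose = cellulose * 180/162
= 66.15 * 180/162
= 73.5000 g

73.5000 g


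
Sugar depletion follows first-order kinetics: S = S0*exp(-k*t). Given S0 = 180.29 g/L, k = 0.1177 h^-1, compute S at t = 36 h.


S = S0 * exp(-k * t)
S = 180.29 * exp(-0.1177 * 36)
S = 2.6048 g/L

2.6048 g/L


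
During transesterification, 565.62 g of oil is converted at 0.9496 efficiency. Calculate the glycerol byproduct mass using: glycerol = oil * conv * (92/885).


glycerol = oil * conv * (92/885)
= 565.62 * 0.9496 * 92 / 885
= 55.8354 g

55.8354 g


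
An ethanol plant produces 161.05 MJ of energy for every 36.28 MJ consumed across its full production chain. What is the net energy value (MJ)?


NEV = E_out - E_in
= 161.05 - 36.28
= 124.7700 MJ

124.7700 MJ


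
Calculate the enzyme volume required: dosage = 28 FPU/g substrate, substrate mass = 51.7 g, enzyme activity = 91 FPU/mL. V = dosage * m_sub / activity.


V = dosage * m_sub / activity
V = 28 * 51.7 / 91
V = 15.9077 mL

15.9077 mL


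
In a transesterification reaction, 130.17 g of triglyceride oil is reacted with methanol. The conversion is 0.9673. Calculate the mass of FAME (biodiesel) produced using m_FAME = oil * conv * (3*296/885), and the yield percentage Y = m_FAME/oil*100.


m_FAME = oil * conv * (3 * 296 / 885) = oil * conv * (888/885)
= 130.17 * 0.9673 * 888 / 885
= 126.3403 g
Y = m_FAME / oil * 100 = conv * (888/885) * 100
= 0.9673 * 888 / 885 * 100
= 97.06%

126.3403 g FAME; Y = 97.06%


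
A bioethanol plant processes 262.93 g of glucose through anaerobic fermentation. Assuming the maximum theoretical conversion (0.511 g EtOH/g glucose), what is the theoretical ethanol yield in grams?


Theoretical ethanol yield: m_EtOH = 0.511 * m_glucose
m_EtOH = 0.511 * 262.93 = 134.3572 g

134.3572 g


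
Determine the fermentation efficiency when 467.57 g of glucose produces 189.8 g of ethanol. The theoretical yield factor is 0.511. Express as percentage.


Fermentation efficiency = (actual / (0.511 * glucose)) * 100
= (189.8 / (0.511 * 467.57)) * 100
= 79.4381%

79.4381%


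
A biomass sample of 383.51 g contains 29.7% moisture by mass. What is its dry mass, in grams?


Wd = Ww * (1 - MC/100)
= 383.51 * (1 - 29.7/100)
= 269.6075 g

269.6075 g


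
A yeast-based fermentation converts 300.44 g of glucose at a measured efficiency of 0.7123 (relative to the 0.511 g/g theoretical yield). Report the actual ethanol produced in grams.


Actual ethanol: m = 0.511 * 300.44 * 0.7123
m = 109.3557 g

109.3557 g


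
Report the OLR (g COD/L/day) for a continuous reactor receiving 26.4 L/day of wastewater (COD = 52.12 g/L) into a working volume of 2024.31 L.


OLR = Q * S / V
= 26.4 * 52.12 / 2024.31
= 0.6797 g/L/day

0.6797 g/L/day


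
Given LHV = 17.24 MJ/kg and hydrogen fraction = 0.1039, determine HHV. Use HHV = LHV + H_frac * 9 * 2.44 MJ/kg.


HHV = LHV + H_frac * 9 * 2.44
= 17.24 + 0.1039 * 9 * 2.44
= 19.5216 MJ/kg

19.5216 MJ/kg


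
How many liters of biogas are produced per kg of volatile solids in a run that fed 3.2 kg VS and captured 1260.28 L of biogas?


Y = V / VS
= 1260.28 / 3.2
= 393.8375 L/kg VS

393.8375 L/kg VS


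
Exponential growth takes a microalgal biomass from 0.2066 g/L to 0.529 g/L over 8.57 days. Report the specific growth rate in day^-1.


mu = ln(X2/X1) / dt
= ln(0.529/0.2066) / 8.57
= 0.1097 per day

0.1097 per day


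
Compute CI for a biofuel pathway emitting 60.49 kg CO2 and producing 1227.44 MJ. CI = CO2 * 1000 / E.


CI = CO2 * 1000 / E
= 60.49 * 1000 / 1227.44
= 49.2814 g CO2/MJ

49.2814 g CO2/MJ


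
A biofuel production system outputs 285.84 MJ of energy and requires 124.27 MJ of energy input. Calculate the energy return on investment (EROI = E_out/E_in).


EROI = E_out / E_in
= 285.84 / 124.27
= 2.3002

2.3002


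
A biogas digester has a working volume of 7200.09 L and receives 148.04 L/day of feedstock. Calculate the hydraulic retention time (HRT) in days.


HRT = V / Q
= 7200.09 / 148.04
= 48.6361 days

48.6361 days


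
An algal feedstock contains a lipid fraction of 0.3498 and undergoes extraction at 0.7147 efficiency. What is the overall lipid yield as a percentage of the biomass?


Y = lipid_content * extraction_eff * 100
= 0.3498 * 0.7147 * 100
= 25.0002%

25.0002%


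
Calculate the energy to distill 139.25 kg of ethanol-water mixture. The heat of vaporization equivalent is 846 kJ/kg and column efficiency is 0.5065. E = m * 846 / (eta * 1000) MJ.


E = m * 846 / (eta * 1000)
= 139.25 * 846 / (0.5065 * 1000)
= 232.5874 MJ

232.5874 MJ


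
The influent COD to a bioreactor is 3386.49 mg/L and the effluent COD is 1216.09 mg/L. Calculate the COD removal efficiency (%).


eta = (COD_in - COD_out) / COD_in * 100
= (3386.49 - 1216.09) / 3386.49 * 100
= 64.0900%

64.0900%


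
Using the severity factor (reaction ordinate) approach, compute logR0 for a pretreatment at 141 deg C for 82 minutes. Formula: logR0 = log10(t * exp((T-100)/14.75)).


logR0 = log10(t * exp((T - 100) / 14.75))
= log10(82 * exp((141 - 100) / 14.75))
= 3.1210

3.1210


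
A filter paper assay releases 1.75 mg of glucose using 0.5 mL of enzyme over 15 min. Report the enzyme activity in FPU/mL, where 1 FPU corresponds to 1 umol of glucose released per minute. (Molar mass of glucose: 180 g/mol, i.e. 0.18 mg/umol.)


Activity = glucose_mg / (0.18 mg/umol * V_mL * t_min)
= 1.75 / (0.18 * 0.5 * 15)
= 1.2963 FPU/mL

1.2963 FPU/mL


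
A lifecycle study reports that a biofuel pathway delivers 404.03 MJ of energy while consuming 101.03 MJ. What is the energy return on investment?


EROI = E_out / E_in
= 404.03 / 101.03
= 3.9991

3.9991


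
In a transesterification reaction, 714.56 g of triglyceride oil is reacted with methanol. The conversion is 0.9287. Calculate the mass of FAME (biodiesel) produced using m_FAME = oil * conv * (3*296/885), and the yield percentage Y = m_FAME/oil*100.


m_FAME = oil * conv * (3 * 296 / 885) = oil * conv * (888/885)
= 714.56 * 0.9287 * 888 / 885
= 665.8614 g
Y = m_FAME / oil * 100 = conv * (888/885) * 100
= 0.9287 * 888 / 885 * 100
= 93.18%

665.8614 g FAME; Y = 93.18%


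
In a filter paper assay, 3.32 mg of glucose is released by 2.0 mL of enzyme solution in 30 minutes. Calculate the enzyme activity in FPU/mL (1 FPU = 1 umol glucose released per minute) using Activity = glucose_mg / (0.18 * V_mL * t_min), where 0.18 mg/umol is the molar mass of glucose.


Activity = glucose_mg / (0.18 mg/umol * V_mL * t_min)
= 3.32 / (0.18 * 2.0 * 30)
= 0.3074 FPU/mL

0.3074 FPU/mL


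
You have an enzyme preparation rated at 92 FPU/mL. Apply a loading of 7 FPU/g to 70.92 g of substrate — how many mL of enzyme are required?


V = dosage * m_sub / activity
V = 7 * 70.92 / 92
V = 5.3961 mL

5.3961 mL


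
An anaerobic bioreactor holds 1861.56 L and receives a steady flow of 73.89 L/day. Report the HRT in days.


HRT = V / Q
= 1861.56 / 73.89
= 25.1937 days

25.1937 days


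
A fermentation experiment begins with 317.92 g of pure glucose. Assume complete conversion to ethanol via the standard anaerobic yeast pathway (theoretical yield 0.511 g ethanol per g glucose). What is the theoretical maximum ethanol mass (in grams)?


Theoretical ethanol yield: m_EtOH = 0.511 * m_glucose
m_EtOH = 0.511 * 317.92 = 162.4571 g

162.4571 g


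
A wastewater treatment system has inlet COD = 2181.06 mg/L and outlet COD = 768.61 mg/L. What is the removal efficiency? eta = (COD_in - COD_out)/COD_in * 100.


eta = (COD_in - COD_out) / COD_in * 100
= (2181.06 - 768.61) / 2181.06 * 100
= 64.7598%

64.7598%


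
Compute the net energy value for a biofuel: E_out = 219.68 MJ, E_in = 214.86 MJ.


NEV = E_out - E_in
= 219.68 - 214.86
= 4.8200 MJ

4.8200 MJ


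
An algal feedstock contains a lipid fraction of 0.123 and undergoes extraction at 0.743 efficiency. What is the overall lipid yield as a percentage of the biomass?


Y = lipid_content * extraction_eff * 100
= 0.123 * 0.743 * 100
= 9.1389%

9.1389%


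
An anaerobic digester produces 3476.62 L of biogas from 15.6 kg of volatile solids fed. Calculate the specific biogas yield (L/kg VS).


Y = V / VS
= 3476.62 / 15.6
= 222.8603 L/kg VS

222.8603 L/kg VS


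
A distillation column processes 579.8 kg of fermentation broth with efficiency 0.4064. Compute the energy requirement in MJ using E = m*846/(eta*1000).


E = m * 846 / (eta * 1000)
= 579.8 * 846 / (0.4064 * 1000)
= 1206.9656 MJ

1206.9656 MJ


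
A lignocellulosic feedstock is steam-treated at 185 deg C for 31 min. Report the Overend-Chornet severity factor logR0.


logR0 = log10(t * exp((T - 100) / 14.75))
= log10(31 * exp((185 - 100) / 14.75))
= 3.9941

3.9941


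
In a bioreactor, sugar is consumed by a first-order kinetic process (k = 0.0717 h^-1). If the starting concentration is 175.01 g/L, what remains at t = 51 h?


S = S0 * exp(-k * t)
S = 175.01 * exp(-0.0717 * 51)
S = 4.5183 g/L

4.5183 g/L


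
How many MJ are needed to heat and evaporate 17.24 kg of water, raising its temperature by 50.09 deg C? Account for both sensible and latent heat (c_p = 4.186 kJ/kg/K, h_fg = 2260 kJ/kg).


E = m_water * (4.186 * dT + 2260) / 1000
= 17.24 * (4.186 * 50.09 + 2260) / 1000
= 42.5772 MJ

42.5772 MJ


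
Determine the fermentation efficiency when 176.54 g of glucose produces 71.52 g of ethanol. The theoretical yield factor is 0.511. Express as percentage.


Fermentation efficiency = (actual / (0.511 * glucose)) * 100
= (71.52 / (0.511 * 176.54)) * 100
= 79.2800%

79.2800%


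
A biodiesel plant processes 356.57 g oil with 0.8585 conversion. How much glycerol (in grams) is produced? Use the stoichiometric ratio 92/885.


glycerol = oil * conv * (92/885)
= 356.57 * 0.8585 * 92 / 885
= 31.8222 g

31.8222 g


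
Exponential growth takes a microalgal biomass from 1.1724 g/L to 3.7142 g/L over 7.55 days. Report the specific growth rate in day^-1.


mu = ln(X2/X1) / dt
= ln(3.7142/1.1724) / 7.55
= 0.1527 per day

0.1527 per day


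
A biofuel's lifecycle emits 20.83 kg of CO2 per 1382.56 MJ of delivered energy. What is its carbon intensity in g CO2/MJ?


CI = CO2 * 1000 / E
= 20.83 * 1000 / 1382.56
= 15.0663 g CO2/MJ

15.0663 g CO2/MJ


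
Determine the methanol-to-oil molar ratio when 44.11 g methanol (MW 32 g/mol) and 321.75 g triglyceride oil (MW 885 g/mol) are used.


Molar ratio = n_MeOH / n_oil = (MeOH/32) / (oil/885) = (MeOH * 885) / (32 * oil)
= (44.11 * 885) / (32 * 321.75)
= 3.7915

3.7915


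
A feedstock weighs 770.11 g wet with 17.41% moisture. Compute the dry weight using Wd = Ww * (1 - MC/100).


Wd = Ww * (1 - MC/100)
= 770.11 * (1 - 17.41/100)
= 636.0338 g

636.0338 g


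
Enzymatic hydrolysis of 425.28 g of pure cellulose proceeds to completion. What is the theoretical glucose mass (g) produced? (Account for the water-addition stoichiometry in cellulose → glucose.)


glucose = cellulose * 180/162
= 425.28 * 180/162
= 472.5333 g

472.5333 g


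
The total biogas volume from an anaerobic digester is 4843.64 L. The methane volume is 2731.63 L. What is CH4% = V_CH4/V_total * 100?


CH4% = V_CH4 / V_total * 100
= 2731.63 / 4843.64 * 100
= 56.3962%

56.3962%


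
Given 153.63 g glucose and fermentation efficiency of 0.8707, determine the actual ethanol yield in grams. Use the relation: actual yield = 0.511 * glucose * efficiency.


Actual ethanol: m = 0.511 * 153.63 * 0.8707
m = 68.3542 g

68.3542 g


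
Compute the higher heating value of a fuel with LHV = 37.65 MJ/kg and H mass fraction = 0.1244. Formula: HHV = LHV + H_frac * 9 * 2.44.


HHV = LHV + H_frac * 9 * 2.44
= 37.65 + 0.1244 * 9 * 2.44
= 40.3818 MJ/kg

40.3818 MJ/kg


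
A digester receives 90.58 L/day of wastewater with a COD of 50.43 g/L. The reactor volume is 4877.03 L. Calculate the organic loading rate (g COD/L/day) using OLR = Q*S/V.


OLR = Q * S / V
= 90.58 * 50.43 / 4877.03
= 0.9366 g/L/day

0.9366 g/L/day


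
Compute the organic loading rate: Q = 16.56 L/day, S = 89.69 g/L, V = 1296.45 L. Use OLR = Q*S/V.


OLR = Q * S / V
= 16.56 * 89.69 / 1296.45
= 1.1456 g/L/day

1.1456 g/L/day


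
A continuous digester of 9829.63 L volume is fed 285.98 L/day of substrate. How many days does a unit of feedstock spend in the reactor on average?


HRT = V / Q
= 9829.63 / 285.98
= 34.3717 days

34.3717 days


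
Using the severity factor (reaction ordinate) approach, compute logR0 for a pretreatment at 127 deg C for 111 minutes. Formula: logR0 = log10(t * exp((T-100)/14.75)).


logR0 = log10(t * exp((T - 100) / 14.75))
= log10(111 * exp((127 - 100) / 14.75))
= 2.8403

2.8403


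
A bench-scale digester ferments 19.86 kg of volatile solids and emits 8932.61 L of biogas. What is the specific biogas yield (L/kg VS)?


Y = V / VS
= 8932.61 / 19.86
= 449.7790 L/kg VS

449.7790 L/kg VS


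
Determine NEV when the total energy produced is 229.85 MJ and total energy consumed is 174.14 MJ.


NEV = E_out - E_in
= 229.85 - 174.14
= 55.7100 MJ

55.7100 MJ


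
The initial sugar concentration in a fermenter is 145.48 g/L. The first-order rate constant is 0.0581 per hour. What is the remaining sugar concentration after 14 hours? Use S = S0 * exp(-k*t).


S = S0 * exp(-k * t)
S = 145.48 * exp(-0.0581 * 14)
S = 64.4983 g/L

64.4983 g/L


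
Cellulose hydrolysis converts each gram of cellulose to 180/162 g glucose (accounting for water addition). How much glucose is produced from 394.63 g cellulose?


glucose = cellulose * 180/162
= 394.63 * 180/162
= 438.4778 g

438.4778 g


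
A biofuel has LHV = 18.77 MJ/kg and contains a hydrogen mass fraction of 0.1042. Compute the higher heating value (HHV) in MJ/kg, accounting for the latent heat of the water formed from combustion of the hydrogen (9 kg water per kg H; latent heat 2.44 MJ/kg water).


HHV = LHV + H_frac * 9 * 2.44
= 18.77 + 0.1042 * 9 * 2.44
= 21.0582 MJ/kg

21.0582 MJ/kg


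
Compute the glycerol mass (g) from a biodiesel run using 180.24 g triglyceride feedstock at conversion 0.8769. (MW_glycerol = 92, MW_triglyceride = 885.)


glycerol = oil * conv * (92/885)
= 180.24 * 0.8769 * 92 / 885
= 16.4303 g

16.4303 g


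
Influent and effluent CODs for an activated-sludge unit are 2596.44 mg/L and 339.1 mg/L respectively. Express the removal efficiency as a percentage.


eta = (COD_in - COD_out) / COD_in * 100
= (2596.44 - 339.1) / 2596.44 * 100
= 86.9398%

86.9398%


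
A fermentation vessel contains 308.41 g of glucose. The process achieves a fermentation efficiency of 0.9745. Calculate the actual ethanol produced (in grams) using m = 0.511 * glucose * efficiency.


Actual ethanol: m = 0.511 * 308.41 * 0.9745
m = 153.5788 g

153.5788 g


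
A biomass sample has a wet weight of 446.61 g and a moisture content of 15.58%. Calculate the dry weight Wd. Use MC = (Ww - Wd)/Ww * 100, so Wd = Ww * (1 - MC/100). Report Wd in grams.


Wd = Ww * (1 - MC/100)
= 446.61 * (1 - 15.58/100)
= 377.0282 g

377.0282 g


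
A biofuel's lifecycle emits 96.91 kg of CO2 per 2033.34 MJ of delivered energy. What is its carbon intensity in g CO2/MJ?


CI = CO2 * 1000 / E
= 96.91 * 1000 / 2033.34
= 47.6605 g CO2/MJ

47.6605 g CO2/MJ


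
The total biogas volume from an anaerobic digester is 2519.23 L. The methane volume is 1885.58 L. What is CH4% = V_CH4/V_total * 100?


CH4% = V_CH4 / V_total * 100
= 1885.58 / 2519.23 * 100
= 74.8475%

74.8475%


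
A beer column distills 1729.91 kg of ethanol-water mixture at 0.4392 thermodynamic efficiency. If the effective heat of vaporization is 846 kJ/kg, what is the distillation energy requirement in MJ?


E = m * 846 / (eta * 1000)
= 1729.91 * 846 / (0.4392 * 1000)
= 3332.2037 MJ

3332.2037 MJ


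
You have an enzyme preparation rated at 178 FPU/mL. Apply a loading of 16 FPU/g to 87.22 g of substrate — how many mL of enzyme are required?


V = dosage * m_sub / activity
V = 16 * 87.22 / 178
V = 7.8400 mL

7.8400 mL


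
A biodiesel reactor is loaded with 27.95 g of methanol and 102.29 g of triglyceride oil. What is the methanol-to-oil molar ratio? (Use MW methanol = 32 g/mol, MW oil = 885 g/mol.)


Molar ratio = n_MeOH / n_oil = (MeOH/32) / (oil/885) = (MeOH * 885) / (32 * oil)
= (27.95 * 885) / (32 * 102.29)
= 7.5569

7.5569


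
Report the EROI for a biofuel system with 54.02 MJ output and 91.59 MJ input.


EROI = E_out / E_in
= 54.02 / 91.59
= 0.5898

0.5898


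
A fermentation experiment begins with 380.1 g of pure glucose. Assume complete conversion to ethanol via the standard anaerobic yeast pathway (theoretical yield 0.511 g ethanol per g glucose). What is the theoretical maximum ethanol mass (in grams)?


Theoretical ethanol yield: m_EtOH = 0.511 * m_glucose
m_EtOH = 0.511 * 380.1 = 194.2311 g

194.2311 g


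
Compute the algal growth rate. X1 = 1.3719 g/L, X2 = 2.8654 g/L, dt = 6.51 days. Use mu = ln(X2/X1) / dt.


mu = ln(X2/X1) / dt
= ln(2.8654/1.3719) / 6.51
= 0.1131 per day

0.1131 per day


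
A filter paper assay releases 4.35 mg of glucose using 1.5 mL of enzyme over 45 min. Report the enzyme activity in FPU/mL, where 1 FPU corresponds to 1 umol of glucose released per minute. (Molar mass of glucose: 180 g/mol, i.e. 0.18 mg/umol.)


Activity = glucose_mg / (0.18 mg/umol * V_mL * t_min)
= 4.35 / (0.18 * 1.5 * 45)
= 0.3580 FPU/mL

0.3580 FPU/mL


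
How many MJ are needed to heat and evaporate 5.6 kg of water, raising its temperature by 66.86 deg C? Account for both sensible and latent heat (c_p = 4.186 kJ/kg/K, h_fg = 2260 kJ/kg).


E = m_water * (4.186 * dT + 2260) / 1000
= 5.6 * (4.186 * 66.86 + 2260) / 1000
= 14.2233 MJ

14.2233 MJ


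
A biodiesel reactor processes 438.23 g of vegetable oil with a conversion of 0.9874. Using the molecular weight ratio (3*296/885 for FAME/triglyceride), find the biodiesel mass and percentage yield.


m_FAME = oil * conv * (3 * 296 / 885) = oil * conv * (888/885)
= 438.23 * 0.9874 * 888 / 885
= 434.1751 g
Y = m_FAME / oil * 100 = conv * (888/885) * 100
= 0.9874 * 888 / 885 * 100
= 99.07%

434.1751 g FAME; Y = 99.07%


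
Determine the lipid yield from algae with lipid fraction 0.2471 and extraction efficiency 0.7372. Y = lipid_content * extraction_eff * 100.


Y = lipid_content * extraction_eff * 100
= 0.2471 * 0.7372 * 100
= 18.2162%

18.2162%


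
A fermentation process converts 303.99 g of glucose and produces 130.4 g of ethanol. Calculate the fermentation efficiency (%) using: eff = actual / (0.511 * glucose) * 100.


Fermentation efficiency = (actual / (0.511 * glucose)) * 100
= (130.4 / (0.511 * 303.99)) * 100
= 83.9455%

83.9455%


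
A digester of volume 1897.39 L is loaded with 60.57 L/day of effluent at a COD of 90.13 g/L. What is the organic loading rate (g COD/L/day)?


OLR = Q * S / V
= 60.57 * 90.13 / 1897.39
= 2.8772 g/L/day

2.8772 g/L/day


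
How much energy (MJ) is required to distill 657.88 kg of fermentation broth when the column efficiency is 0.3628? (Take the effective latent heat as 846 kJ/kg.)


E = m * 846 / (eta * 1000)
= 657.88 * 846 / (0.3628 * 1000)
= 1534.0862 MJ

1534.0862 MJ


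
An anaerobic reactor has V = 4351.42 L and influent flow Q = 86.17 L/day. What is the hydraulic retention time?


HRT = V / Q
= 4351.42 / 86.17
= 50.4981 days

50.4981 days


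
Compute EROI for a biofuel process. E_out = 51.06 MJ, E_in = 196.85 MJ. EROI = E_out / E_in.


EROI = E_out / E_in
= 51.06 / 196.85
= 0.2594

0.2594


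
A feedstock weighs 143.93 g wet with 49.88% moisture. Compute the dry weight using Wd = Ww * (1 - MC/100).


Wd = Ww * (1 - MC/100)
= 143.93 * (1 - 49.88/100)
= 72.1377 g

72.1377 g


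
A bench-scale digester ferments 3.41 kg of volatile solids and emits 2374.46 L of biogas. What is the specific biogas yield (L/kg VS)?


Y = V / VS
= 2374.46 / 3.41
= 696.3226 L/kg VS

696.3226 L/kg VS


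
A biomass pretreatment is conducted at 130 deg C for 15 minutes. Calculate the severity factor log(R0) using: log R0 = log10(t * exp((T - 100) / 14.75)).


logR0 = log10(t * exp((T - 100) / 14.75))
= log10(15 * exp((130 - 100) / 14.75))
= 2.0594

2.0594


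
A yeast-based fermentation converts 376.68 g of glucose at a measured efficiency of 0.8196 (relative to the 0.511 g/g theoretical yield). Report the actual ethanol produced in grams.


Actual ethanol: m = 0.511 * 376.68 * 0.8196
m = 157.7595 g

157.7595 g


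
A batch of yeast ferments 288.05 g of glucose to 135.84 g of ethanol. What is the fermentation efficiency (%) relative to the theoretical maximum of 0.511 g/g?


Fermentation efficiency = (actual / (0.511 * glucose)) * 100
= (135.84 / (0.511 * 288.05)) * 100
= 92.2867%

92.2867%


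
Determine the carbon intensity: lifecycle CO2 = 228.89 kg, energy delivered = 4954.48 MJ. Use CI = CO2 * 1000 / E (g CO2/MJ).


CI = CO2 * 1000 / E
= 228.89 * 1000 / 4954.48
= 46.1986 g CO2/MJ

46.1986 g CO2/MJ


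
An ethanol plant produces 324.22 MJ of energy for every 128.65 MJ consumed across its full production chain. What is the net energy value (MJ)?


NEV = E_out - E_in
= 324.22 - 128.65
= 195.5700 MJ

195.5700 MJ


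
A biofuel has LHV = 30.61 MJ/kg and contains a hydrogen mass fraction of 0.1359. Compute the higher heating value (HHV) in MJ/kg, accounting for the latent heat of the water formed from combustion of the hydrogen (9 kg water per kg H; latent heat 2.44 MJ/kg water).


HHV = LHV + H_frac * 9 * 2.44
= 30.61 + 0.1359 * 9 * 2.44
= 33.5944 MJ/kg

33.5944 MJ/kg


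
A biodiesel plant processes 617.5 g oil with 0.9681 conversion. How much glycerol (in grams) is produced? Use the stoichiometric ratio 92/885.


glycerol = oil * conv * (92/885)
= 617.5 * 0.9681 * 92 / 885
= 62.1444 g

62.1444 g


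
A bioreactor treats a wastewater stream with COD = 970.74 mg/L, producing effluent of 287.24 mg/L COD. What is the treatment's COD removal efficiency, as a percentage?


eta = (COD_in - COD_out) / COD_in * 100
= (970.74 - 287.24) / 970.74 * 100
= 70.4102%

70.4102%


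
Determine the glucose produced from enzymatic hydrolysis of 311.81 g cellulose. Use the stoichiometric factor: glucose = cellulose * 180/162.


glucose = cellulose * 180/162
= 311.81 * 180/162
= 346.4556 g

346.4556 g


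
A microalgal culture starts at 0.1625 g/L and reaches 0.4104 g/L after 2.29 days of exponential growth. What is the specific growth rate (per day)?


mu = ln(X2/X1) / dt
= ln(0.4104/0.1625) / 2.29
= 0.4046 per day

0.4046 per day


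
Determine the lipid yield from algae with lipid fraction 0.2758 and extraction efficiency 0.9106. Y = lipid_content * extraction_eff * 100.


Y = lipid_content * extraction_eff * 100
= 0.2758 * 0.9106 * 100
= 25.1143%

25.1143%


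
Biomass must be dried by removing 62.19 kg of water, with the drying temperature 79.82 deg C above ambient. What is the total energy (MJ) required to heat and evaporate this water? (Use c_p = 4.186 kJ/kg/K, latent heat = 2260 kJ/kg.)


E = m_water * (4.186 * dT + 2260) / 1000
= 62.19 * (4.186 * 79.82 + 2260) / 1000
= 161.3287 MJ

161.3287 MJ


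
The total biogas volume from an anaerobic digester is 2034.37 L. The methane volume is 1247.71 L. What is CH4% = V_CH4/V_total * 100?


CH4% = V_CH4 / V_total * 100
= 1247.71 / 2034.37 * 100
= 61.3315%

61.3315%


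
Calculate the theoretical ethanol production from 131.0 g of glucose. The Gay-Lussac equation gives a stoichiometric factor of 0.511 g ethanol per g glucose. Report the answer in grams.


Theoretical ethanol yield: m_EtOH = 0.511 * m_glucose
m_EtOH = 0.511 * 131.0 = 66.9410 g

66.9410 g


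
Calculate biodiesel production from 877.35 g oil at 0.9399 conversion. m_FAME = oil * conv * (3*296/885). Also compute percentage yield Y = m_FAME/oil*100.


m_FAME = oil * conv * (3 * 296 / 885) = oil * conv * (888/885)
= 877.35 * 0.9399 * 888 / 885
= 827.4166 g
Y = m_FAME / oil * 100 = conv * (888/885) * 100
= 0.9399 * 888 / 885 * 100
= 94.31%

827.4166 g FAME; Y = 94.31%


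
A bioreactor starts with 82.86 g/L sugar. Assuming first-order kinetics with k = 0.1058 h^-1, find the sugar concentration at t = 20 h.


S = S0 * exp(-k * t)
S = 82.86 * exp(-0.1058 * 20)
S = 9.9857 g/L

9.9857 g/L


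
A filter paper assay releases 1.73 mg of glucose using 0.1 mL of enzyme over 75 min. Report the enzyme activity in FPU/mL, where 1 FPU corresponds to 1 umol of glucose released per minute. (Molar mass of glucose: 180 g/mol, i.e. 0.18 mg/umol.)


Activity = glucose_mg / (0.18 mg/umol * V_mL * t_min)
= 1.73 / (0.18 * 0.1 * 75)
= 1.2815 FPU/mL

1.2815 FPU/mL


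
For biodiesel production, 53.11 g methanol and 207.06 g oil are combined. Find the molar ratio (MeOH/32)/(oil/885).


Molar ratio = n_MeOH / n_oil = (MeOH/32) / (oil/885) = (MeOH * 885) / (32 * oil)
= (53.11 * 885) / (32 * 207.06)
= 7.0937

7.0937


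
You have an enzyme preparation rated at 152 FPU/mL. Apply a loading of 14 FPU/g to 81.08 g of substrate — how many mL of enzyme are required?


V = dosage * m_sub / activity
V = 14 * 81.08 / 152
V = 7.4679 mL

7.4679 mL


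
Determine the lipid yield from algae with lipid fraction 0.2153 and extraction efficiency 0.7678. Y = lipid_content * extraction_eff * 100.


Y = lipid_content * extraction_eff * 100
= 0.2153 * 0.7678 * 100
= 16.5307%

16.5307%


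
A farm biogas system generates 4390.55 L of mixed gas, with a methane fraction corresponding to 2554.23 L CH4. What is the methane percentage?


CH4% = V_CH4 / V_total * 100
= 2554.23 / 4390.55 * 100
= 58.1756%

58.1756%


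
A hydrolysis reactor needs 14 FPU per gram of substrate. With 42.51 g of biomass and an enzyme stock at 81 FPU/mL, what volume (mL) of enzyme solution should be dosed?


V = dosage * m_sub / activity
V = 14 * 42.51 / 81
V = 7.3474 mL

7.3474 mL


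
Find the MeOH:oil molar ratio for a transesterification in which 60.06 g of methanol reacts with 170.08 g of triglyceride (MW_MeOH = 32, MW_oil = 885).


Molar ratio = n_MeOH / n_oil = (MeOH/32) / (oil/885) = (MeOH * 885) / (32 * oil)
= (60.06 * 885) / (32 * 170.08)
= 9.7662

9.7662


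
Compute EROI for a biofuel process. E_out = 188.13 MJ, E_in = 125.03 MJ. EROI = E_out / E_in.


EROI = E_out / E_in
= 188.13 / 125.03
= 1.5047

1.5047


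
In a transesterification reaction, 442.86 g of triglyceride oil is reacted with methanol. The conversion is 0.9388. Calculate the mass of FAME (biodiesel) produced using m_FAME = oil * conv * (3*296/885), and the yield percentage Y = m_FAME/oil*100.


m_FAME = oil * conv * (3 * 296 / 885) = oil * conv * (888/885)
= 442.86 * 0.9388 * 888 / 885
= 417.1663 g
Y = m_FAME / oil * 100 = conv * (888/885) * 100
= 0.9388 * 888 / 885 * 100
= 94.20%

417.1663 g FAME; Y = 94.20%


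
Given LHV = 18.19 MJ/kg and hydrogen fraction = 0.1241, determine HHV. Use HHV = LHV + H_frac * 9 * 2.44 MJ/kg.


HHV = LHV + H_frac * 9 * 2.44
= 18.19 + 0.1241 * 9 * 2.44
= 20.9152 MJ/kg

20.9152 MJ/kg


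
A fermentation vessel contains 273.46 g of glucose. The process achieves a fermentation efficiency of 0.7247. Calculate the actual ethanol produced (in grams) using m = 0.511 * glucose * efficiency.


Actual ethanol: m = 0.511 * 273.46 * 0.7247
m = 101.2682 g

101.2682 g


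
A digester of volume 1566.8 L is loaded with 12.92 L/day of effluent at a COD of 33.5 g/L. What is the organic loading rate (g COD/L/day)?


OLR = Q * S / V
= 12.92 * 33.5 / 1566.8
= 0.2762 g/L/day

0.2762 g/L/day


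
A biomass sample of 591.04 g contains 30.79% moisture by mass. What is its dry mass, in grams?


Wd = Ww * (1 - MC/100)
= 591.04 * (1 - 30.79/100)
= 409.0588 g

409.0588 g


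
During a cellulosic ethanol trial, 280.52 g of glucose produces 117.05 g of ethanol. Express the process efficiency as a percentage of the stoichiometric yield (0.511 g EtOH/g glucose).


Fermentation efficiency = (actual / (0.511 * glucose)) * 100
= (117.05 / (0.511 * 280.52)) * 100
= 81.6557%

81.6557%


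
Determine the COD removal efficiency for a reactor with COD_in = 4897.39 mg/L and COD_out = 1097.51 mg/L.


eta = (COD_in - COD_out) / COD_in * 100
= (4897.39 - 1097.51) / 4897.39 * 100
= 77.5899%

77.5899%


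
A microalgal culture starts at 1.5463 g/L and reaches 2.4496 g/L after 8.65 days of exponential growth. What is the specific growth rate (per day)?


mu = ln(X2/X1) / dt
= ln(2.4496/1.5463) / 8.65
= 0.0532 per day

0.0532 per day


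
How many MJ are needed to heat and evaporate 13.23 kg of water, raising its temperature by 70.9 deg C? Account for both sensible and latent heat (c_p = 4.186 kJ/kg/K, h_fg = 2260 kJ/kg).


E = m_water * (4.186 * dT + 2260) / 1000
= 13.23 * (4.186 * 70.9 + 2260) / 1000
= 33.8263 MJ

33.8263 MJ


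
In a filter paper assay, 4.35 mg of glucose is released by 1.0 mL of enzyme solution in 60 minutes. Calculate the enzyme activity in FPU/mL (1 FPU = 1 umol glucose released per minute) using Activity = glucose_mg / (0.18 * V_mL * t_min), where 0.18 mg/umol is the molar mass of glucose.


Activity = glucose_mg / (0.18 mg/umol * V_mL * t_min)
= 4.35 / (0.18 * 1.0 * 60)
= 0.4028 FPU/mL

0.4028 FPU/mL


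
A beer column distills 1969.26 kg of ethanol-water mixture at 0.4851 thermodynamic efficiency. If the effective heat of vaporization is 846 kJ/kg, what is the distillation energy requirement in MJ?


E = m * 846 / (eta * 1000)
= 1969.26 * 846 / (0.4851 * 1000)
= 3434.3310 MJ

3434.3310 MJ


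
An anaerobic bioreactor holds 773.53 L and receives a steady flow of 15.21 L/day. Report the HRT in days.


HRT = V / Q
= 773.53 / 15.21
= 50.8567 days

50.8567 days


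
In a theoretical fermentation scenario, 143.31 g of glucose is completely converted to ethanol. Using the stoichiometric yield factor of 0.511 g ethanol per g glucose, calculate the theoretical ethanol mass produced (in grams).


Theoretical ethanol yield: m_EtOH = 0.511 * m_glucose
m_EtOH = 0.511 * 143.31 = 73.2314 g

73.2314 g


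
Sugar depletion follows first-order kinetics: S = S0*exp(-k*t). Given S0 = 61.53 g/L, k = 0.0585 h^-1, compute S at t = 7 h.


S = S0 * exp(-k * t)
S = 61.53 * exp(-0.0585 * 7)
S = 40.8548 g/L

40.8548 g/L
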